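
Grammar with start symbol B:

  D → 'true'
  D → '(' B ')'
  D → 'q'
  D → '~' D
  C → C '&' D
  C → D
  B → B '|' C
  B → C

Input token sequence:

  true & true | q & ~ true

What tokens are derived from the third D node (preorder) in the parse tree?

[B [B [C [C [D true]] & [D true]]] | [C [C [D q]] & [D ~ [D true]]]]

q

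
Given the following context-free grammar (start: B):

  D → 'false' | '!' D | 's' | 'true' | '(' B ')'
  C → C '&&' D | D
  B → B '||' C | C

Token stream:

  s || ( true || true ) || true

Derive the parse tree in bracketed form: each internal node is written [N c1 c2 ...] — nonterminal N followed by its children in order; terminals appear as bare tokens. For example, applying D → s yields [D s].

B
B || C
B || C || C
C || C || C
D || C || C
s || C || C
s || D || C
s || ( B ) || C
s || ( B || C ) || C
s || ( C || C ) || C
s || ( D || C ) || C
s || ( true || C ) || C
s || ( true || D ) || C
s || ( true || true ) || C
s || ( true || true ) || D
s || ( true || true ) || true

[B [B [B [C [D s]]] || [C [D ( [B [B [C [D true]]] || [C [D true]]] )]]] || [C [D true]]]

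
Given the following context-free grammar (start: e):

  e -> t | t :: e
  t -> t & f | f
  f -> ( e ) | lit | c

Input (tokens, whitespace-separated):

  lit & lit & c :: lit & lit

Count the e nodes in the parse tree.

[e [t [t [t [f lit]] & [f lit]] & [f c]] :: [e [t [t [f lit]] & [f lit]]]]

2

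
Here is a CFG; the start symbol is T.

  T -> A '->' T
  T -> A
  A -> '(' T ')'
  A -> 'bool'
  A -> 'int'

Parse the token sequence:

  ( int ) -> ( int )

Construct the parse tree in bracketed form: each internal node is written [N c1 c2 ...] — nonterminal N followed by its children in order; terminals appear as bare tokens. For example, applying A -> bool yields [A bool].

[T [A ( [T [A int]] )] -> [T [A ( [T [A int]] )]]]

T
A -> T
( T ) -> T
( A ) -> T
( int ) -> T
( int ) -> A
( int ) -> ( T )
( int ) -> ( A )
( int ) -> ( int )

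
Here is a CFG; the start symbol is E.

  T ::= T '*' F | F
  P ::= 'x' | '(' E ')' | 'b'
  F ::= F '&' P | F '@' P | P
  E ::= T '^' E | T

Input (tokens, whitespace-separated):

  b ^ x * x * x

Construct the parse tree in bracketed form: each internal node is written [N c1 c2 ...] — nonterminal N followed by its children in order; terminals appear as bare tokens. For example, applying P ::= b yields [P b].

[E [T [F [P b]]] ^ [E [T [T [T [F [P x]]] * [F [P x]]] * [F [P x]]]]]

E
T ^ E
F ^ E
P ^ E
b ^ E
b ^ T
b ^ T * F
b ^ T * F * F
b ^ F * F * F
b ^ P * F * F
b ^ x * F * F
b ^ x * P * F
b ^ x * x * F
b ^ x * x * P
b ^ x * x * x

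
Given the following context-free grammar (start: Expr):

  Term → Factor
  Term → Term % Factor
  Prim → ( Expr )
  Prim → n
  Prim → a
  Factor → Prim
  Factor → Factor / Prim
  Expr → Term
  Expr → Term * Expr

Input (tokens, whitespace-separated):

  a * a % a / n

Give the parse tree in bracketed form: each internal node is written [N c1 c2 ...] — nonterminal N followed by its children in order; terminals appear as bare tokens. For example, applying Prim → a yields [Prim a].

Expr
Term * Expr
Factor * Expr
Prim * Expr
a * Expr
a * Term
a * Term % Factor
a * Factor % Factor
a * Prim % Factor
a * a % Factor
a * a % Factor / Prim
a * a % Prim / Prim
a * a % a / Prim
a * a % a / n

[Expr [Term [Factor [Prim a]]] * [Expr [Term [Term [Factor [Prim a]]] % [Factor [Factor [Prim a]] / [Prim n]]]]]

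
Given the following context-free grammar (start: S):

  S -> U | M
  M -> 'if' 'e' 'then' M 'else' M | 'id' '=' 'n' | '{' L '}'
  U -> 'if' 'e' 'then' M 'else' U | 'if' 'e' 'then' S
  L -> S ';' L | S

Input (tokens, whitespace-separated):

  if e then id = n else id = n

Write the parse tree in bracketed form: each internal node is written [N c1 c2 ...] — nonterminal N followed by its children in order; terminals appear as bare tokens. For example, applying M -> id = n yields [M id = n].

[S [M if e then [M id = n] else [M id = n]]]

S
M
if e then M else M
if e then id = n else M
if e then id = n else id = n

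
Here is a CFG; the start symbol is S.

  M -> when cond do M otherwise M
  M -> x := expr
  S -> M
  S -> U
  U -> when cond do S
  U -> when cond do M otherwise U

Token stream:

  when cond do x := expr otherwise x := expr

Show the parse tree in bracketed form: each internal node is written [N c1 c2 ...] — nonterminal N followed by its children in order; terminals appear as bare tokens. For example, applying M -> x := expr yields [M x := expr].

S
M
when cond do M otherwise M
when cond do x := expr otherwise M
when cond do x := expr otherwise x := expr

[S [M when cond do [M x := expr] otherwise [M x := expr]]]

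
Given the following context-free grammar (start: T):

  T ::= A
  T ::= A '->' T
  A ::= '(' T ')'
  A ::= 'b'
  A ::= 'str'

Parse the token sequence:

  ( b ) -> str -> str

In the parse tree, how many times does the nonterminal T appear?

[T [A ( [T [A b]] )] -> [T [A str] -> [T [A str]]]]

4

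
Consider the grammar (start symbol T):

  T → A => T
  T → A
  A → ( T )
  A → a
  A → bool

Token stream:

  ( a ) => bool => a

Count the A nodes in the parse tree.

[T [A ( [T [A a]] )] => [T [A bool] => [T [A a]]]]

4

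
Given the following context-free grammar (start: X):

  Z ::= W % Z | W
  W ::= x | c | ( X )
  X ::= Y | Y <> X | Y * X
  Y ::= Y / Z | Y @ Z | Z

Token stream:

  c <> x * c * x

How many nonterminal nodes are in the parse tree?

16

[X [Y [Z [W c]]] <> [X [Y [Z [W x]]] * [X [Y [Z [W c]]] * [X [Y [Z [W x]]]]]]]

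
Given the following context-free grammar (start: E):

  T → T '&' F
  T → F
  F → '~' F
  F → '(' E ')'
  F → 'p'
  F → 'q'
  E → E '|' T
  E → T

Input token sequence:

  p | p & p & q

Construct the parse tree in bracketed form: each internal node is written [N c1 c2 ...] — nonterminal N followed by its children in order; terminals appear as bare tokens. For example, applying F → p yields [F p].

[E [E [T [F p]]] | [T [T [T [F p]] & [F p]] & [F q]]]

E
E | T
T | T
F | T
p | T
p | T & F
p | T & F & F
p | F & F & F
p | p & F & F
p | p & p & F
p | p & p & q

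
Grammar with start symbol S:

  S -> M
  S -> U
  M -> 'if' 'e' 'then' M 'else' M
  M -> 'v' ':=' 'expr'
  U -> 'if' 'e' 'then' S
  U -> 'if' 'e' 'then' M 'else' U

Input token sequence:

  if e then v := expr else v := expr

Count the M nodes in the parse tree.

[S [M if e then [M v := expr] else [M v := expr]]]

3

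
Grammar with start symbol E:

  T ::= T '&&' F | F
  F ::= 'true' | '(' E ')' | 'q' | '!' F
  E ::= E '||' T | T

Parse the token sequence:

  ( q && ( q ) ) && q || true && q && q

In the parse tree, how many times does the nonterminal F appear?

[E [E [T [T [F ( [E [T [T [F q]] && [F ( [E [T [F q]]] )]]] )]] && [F q]]] || [T [T [T [F true]] && [F q]] && [F q]]]

8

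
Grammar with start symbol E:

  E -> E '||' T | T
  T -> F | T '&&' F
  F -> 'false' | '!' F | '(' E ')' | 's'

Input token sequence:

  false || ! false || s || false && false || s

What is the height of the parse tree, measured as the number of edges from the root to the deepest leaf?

[E [E [E [E [E [T [F false]]] || [T [F ! [F false]]]] || [T [F s]]] || [T [T [F false]] && [F false]]] || [T [F s]]]

7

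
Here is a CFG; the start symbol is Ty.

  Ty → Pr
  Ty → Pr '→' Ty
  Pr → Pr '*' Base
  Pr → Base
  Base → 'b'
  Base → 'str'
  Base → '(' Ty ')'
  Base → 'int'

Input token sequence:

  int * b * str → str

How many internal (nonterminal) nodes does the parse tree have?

10

[Ty [Pr [Pr [Pr [Base int]] * [Base b]] * [Base str]] → [Ty [Pr [Base str]]]]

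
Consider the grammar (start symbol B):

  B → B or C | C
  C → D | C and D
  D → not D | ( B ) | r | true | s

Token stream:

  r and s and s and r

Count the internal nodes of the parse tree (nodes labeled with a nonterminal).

9

[B [C [C [C [C [D r]] and [D s]] and [D s]] and [D r]]]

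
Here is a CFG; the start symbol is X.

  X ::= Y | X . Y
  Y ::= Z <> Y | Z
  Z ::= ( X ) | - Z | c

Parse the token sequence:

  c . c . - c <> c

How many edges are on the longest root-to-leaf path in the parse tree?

[X [X [X [Y [Z c]]] . [Y [Z c]]] . [Y [Z - [Z c]] <> [Y [Z c]]]]

5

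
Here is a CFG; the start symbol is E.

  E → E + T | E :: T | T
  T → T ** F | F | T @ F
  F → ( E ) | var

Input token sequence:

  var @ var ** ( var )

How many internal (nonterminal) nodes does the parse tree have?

[E [T [T [T [F var]] @ [F var]] ** [F ( [E [T [F var]]] )]]]

10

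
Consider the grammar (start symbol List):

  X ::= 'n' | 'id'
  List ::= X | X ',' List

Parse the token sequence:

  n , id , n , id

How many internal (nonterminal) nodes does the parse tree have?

[List [X n] , [List [X id] , [List [X n] , [List [X id]]]]]

8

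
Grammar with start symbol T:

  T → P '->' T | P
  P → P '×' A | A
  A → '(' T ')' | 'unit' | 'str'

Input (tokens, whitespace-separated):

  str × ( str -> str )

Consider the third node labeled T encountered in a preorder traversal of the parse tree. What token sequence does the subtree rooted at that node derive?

str

[T [P [P [A str]] × [A ( [T [P [A str]] -> [T [P [A str]]]] )]]]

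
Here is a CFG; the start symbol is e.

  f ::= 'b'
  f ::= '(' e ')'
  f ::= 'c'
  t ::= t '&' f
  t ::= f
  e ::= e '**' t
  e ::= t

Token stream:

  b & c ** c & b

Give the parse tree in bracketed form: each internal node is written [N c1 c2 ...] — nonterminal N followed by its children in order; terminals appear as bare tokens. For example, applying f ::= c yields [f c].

e
e ** t
t ** t
t & f ** t
f & f ** t
b & f ** t
b & c ** t
b & c ** t & f
b & c ** f & f
b & c ** c & f
b & c ** c & b

[e [e [t [t [f b]] & [f c]]] ** [t [t [f c]] & [f b]]]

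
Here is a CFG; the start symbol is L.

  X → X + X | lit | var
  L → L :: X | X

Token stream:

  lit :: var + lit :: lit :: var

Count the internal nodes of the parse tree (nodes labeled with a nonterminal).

[L [L [L [L [X lit]] :: [X [X var] + [X lit]]] :: [X lit]] :: [X var]]

10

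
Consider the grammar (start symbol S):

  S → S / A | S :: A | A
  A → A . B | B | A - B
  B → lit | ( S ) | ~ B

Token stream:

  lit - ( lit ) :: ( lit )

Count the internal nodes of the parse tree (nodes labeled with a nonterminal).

14

[S [S [A [A [B lit]] - [B ( [S [A [B lit]]] )]]] :: [A [B ( [S [A [B lit]]] )]]]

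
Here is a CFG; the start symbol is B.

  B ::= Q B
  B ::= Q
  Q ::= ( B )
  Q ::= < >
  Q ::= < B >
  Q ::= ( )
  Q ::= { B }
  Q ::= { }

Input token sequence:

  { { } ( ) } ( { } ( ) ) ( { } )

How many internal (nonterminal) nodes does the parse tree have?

[B [Q { [B [Q { }] [B [Q ( )]]] }] [B [Q ( [B [Q { }] [B [Q ( )]]] )] [B [Q ( [B [Q { }]] )]]]]

16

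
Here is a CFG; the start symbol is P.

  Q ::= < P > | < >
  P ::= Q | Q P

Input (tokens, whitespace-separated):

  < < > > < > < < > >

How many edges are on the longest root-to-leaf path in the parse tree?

[P [Q < [P [Q < >]] >] [P [Q < >] [P [Q < [P [Q < >]] >]]]]

6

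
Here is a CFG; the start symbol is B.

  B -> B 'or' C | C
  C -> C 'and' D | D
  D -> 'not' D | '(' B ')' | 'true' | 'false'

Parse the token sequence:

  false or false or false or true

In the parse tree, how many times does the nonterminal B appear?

4

[B [B [B [B [C [D false]]] or [C [D false]]] or [C [D false]]] or [C [D true]]]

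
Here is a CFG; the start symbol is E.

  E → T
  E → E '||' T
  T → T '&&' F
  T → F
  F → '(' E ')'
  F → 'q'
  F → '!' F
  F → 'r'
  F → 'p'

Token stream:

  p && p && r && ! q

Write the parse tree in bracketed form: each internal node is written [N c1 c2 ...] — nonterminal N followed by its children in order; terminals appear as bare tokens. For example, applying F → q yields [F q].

E
T
T && F
T && F && F
T && F && F && F
F && F && F && F
p && F && F && F
p && p && F && F
p && p && r && F
p && p && r && ! F
p && p && r && ! q

[E [T [T [T [T [F p]] && [F p]] && [F r]] && [F ! [F q]]]]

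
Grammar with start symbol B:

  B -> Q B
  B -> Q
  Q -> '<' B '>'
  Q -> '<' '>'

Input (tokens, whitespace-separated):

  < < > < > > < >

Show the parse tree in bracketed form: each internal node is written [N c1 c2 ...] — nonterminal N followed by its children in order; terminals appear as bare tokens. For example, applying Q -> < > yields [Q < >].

B
Q B
< B > B
< Q B > B
< < > B > B
< < > Q > B
< < > < > > B
< < > < > > Q
< < > < > > < >

[B [Q < [B [Q < >] [B [Q < >]]] >] [B [Q < >]]]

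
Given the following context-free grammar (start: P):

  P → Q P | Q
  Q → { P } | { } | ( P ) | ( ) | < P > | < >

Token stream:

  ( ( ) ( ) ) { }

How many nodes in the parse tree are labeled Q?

4

[P [Q ( [P [Q ( )] [P [Q ( )]]] )] [P [Q { }]]]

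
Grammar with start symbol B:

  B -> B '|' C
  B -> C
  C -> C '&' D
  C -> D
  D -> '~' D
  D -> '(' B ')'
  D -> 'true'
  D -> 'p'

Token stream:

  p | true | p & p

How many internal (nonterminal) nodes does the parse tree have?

[B [B [B [C [D p]]] | [C [D true]]] | [C [C [D p]] & [D p]]]

11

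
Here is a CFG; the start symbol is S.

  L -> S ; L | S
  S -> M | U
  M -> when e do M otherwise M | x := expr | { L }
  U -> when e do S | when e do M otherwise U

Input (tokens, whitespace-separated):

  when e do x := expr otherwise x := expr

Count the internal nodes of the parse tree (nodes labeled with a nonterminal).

[S [M when e do [M x := expr] otherwise [M x := expr]]]

4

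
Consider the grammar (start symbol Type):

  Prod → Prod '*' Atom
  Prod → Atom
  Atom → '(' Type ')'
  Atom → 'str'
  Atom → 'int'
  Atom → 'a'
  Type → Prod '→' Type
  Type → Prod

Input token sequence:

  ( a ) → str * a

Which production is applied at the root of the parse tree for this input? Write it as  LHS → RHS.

Type → Prod '→' Type

[Type [Prod [Atom ( [Type [Prod [Atom a]]] )]] → [Type [Prod [Prod [Atom str]] * [Atom a]]]]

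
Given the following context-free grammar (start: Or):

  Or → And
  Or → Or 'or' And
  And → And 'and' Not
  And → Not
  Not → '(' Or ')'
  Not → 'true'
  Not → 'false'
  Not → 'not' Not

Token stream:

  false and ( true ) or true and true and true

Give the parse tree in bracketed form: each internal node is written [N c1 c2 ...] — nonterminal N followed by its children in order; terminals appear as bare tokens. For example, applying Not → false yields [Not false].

[Or [Or [And [And [Not false]] and [Not ( [Or [And [Not true]]] )]]] or [And [And [And [Not true]] and [Not true]] and [Not true]]]

Or
Or or And
And or And
And and Not or And
Not and Not or And
false and Not or And
false and ( Or ) or And
false and ( And ) or And
false and ( Not ) or And
false and ( true ) or And
false and ( true ) or And and Not
false and ( true ) or And and Not and Not
false and ( true ) or Not and Not and Not
false and ( true ) or true and Not and Not
false and ( true ) or true and true and Not
false and ( true ) or true and true and true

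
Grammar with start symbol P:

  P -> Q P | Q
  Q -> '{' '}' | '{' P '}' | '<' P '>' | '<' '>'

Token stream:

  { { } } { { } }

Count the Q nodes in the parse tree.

4

[P [Q { [P [Q { }]] }] [P [Q { [P [Q { }]] }]]]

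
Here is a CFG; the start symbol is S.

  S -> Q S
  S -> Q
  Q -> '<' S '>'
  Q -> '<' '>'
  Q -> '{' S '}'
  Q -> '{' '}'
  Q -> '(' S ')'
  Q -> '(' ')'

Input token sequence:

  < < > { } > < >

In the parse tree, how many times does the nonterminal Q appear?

4

[S [Q < [S [Q < >] [S [Q { }]]] >] [S [Q < >]]]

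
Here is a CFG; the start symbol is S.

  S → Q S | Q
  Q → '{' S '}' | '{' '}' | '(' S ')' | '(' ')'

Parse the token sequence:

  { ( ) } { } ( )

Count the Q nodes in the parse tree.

4

[S [Q { [S [Q ( )]] }] [S [Q { }] [S [Q ( )]]]]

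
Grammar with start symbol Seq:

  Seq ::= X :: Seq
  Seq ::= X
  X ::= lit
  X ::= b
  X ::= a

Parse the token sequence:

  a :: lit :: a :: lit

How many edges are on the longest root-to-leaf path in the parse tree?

[Seq [X a] :: [Seq [X lit] :: [Seq [X a] :: [Seq [X lit]]]]]

5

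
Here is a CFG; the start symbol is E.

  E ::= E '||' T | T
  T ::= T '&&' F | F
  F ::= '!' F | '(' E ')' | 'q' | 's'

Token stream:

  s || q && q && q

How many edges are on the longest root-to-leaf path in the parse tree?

[E [E [T [F s]]] || [T [T [T [F q]] && [F q]] && [F q]]]

5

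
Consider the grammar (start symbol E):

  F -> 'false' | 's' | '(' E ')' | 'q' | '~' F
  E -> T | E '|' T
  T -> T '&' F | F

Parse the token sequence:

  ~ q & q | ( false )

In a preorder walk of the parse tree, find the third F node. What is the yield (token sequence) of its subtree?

[E [E [T [T [F ~ [F q]]] & [F q]]] | [T [F ( [E [T [F false]]] )]]]

q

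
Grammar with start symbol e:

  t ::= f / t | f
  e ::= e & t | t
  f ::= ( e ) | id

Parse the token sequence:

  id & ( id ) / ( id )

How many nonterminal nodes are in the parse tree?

14

[e [e [t [f id]]] & [t [f ( [e [t [f id]]] )] / [t [f ( [e [t [f id]]] )]]]]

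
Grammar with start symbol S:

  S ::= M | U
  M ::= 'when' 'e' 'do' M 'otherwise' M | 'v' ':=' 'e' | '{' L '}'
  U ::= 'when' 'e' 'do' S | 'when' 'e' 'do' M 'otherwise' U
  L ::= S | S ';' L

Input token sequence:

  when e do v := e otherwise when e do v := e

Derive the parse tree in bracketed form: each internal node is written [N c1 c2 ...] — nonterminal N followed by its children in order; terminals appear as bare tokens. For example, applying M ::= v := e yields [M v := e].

S
U
when e do M otherwise U
when e do v := e otherwise U
when e do v := e otherwise when e do S
when e do v := e otherwise when e do M
when e do v := e otherwise when e do v := e

[S [U when e do [M v := e] otherwise [U when e do [S [M v := e]]]]]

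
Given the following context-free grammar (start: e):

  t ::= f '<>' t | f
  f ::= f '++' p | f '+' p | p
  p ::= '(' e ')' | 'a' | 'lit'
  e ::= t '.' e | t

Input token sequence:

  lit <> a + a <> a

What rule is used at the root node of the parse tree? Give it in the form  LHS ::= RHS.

[e [t [f [p lit]] <> [t [f [f [p a]] + [p a]] <> [t [f [p a]]]]]]

e ::= t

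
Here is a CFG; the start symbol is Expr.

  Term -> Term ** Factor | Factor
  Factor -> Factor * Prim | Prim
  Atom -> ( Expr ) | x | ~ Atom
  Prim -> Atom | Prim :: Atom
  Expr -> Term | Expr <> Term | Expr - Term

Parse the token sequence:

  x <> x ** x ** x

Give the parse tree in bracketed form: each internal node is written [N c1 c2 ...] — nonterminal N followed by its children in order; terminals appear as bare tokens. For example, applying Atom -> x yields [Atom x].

Expr
Expr <> Term
Term <> Term
Factor <> Term
Prim <> Term
Atom <> Term
x <> Term
x <> Term ** Factor
x <> Term ** Factor ** Factor
x <> Factor ** Factor ** Factor
x <> Prim ** Factor ** Factor
x <> Atom ** Factor ** Factor
x <> x ** Factor ** Factor
x <> x ** Prim ** Factor
x <> x ** Atom ** Factor
x <> x ** x ** Factor
x <> x ** x ** Prim
x <> x ** x ** Atom
x <> x ** x ** x

[Expr [Expr [Term [Factor [Prim [Atom x]]]]] <> [Term [Term [Term [Factor [Prim [Atom x]]]] ** [Factor [Prim [Atom x]]]] ** [Factor [Prim [Atom x]]]]]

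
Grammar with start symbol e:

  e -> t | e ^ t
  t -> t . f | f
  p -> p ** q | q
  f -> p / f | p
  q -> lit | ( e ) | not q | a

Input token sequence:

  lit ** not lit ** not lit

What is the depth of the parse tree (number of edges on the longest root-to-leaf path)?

7

[e [t [f [p [p [p [q lit]] ** [q not [q lit]]] ** [q not [q lit]]]]]]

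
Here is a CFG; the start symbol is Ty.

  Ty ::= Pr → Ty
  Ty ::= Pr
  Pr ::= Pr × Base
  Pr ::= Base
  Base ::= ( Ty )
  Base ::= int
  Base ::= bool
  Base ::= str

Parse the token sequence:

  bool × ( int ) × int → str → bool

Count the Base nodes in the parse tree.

6

[Ty [Pr [Pr [Pr [Base bool]] × [Base ( [Ty [Pr [Base int]]] )]] × [Base int]] → [Ty [Pr [Base str]] → [Ty [Pr [Base bool]]]]]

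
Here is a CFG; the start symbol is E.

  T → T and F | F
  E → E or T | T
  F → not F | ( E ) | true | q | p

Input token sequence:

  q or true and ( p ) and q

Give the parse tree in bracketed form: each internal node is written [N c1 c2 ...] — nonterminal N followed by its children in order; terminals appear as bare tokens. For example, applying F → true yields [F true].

E
E or T
T or T
F or T
q or T
q or T and F
q or T and F and F
q or F and F and F
q or true and F and F
q or true and ( E ) and F
q or true and ( T ) and F
q or true and ( F ) and F
q or true and ( p ) and F
q or true and ( p ) and q

[E [E [T [F q]]] or [T [T [T [F true]] and [F ( [E [T [F p]]] )]] and [F q]]]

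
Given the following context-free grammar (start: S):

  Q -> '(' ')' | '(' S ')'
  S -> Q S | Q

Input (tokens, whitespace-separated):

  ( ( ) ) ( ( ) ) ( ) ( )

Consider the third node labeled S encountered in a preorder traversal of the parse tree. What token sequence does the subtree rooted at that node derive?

( ( ) ) ( ) ( )

[S [Q ( [S [Q ( )]] )] [S [Q ( [S [Q ( )]] )] [S [Q ( )] [S [Q ( )]]]]]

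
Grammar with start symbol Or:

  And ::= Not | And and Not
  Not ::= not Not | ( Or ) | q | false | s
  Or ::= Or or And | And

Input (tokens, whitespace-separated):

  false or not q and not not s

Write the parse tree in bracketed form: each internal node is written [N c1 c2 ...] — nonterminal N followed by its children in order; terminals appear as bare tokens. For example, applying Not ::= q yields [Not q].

[Or [Or [And [Not false]]] or [And [And [Not not [Not q]]] and [Not not [Not not [Not s]]]]]

Or
Or or And
And or And
Not or And
false or And
false or And and Not
false or Not and Not
false or not Not and Not
false or not q and Not
false or not q and not Not
false or not q and not not Not
false or not q and not not s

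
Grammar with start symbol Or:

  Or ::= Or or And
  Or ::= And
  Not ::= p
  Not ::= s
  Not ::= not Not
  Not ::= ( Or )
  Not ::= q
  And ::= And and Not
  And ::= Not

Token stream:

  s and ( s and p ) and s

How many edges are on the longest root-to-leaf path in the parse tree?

8

[Or [And [And [And [Not s]] and [Not ( [Or [And [And [Not s]] and [Not p]]] )]] and [Not s]]]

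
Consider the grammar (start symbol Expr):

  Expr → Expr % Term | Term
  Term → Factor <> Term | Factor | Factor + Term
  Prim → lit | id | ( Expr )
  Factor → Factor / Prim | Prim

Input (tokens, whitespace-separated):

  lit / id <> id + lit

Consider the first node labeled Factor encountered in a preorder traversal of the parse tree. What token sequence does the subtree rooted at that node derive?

[Expr [Term [Factor [Factor [Prim lit]] / [Prim id]] <> [Term [Factor [Prim id]] + [Term [Factor [Prim lit]]]]]]

lit / id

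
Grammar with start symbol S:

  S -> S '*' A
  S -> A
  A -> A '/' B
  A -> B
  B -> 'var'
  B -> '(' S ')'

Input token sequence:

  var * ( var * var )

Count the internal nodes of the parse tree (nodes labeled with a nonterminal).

12

[S [S [A [B var]]] * [A [B ( [S [S [A [B var]]] * [A [B var]]] )]]]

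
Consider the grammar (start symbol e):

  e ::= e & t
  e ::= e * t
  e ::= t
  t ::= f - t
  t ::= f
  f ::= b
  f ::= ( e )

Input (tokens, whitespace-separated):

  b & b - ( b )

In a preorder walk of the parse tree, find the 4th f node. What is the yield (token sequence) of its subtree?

b

[e [e [t [f b]]] & [t [f b] - [t [f ( [e [t [f b]]] )]]]]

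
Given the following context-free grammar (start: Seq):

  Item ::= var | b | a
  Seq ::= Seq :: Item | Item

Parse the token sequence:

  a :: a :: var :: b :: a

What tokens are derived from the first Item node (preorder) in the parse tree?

a

[Seq [Seq [Seq [Seq [Seq [Item a]] :: [Item a]] :: [Item var]] :: [Item b]] :: [Item a]]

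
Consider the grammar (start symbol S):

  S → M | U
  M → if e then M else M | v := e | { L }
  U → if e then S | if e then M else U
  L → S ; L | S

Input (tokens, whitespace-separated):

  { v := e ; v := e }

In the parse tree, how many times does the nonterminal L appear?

2

[S [M { [L [S [M v := e]] ; [L [S [M v := e]]]] }]]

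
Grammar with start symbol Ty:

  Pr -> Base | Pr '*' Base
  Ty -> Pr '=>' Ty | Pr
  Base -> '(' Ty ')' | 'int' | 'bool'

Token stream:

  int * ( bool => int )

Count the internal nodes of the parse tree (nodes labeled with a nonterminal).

11

[Ty [Pr [Pr [Base int]] * [Base ( [Ty [Pr [Base bool]] => [Ty [Pr [Base int]]]] )]]]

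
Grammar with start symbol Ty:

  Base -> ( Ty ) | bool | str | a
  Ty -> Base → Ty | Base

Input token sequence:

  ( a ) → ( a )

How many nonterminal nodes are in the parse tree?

[Ty [Base ( [Ty [Base a]] )] → [Ty [Base ( [Ty [Base a]] )]]]

8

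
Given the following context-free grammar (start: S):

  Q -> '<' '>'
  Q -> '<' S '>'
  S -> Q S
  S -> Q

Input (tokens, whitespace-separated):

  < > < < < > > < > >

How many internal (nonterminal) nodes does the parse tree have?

[S [Q < >] [S [Q < [S [Q < [S [Q < >]] >] [S [Q < >]]] >]]]

10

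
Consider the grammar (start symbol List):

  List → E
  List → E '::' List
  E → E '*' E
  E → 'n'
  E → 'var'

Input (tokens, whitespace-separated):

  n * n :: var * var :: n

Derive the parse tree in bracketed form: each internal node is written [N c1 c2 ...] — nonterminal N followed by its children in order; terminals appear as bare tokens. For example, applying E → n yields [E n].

[List [E [E n] * [E n]] :: [List [E [E var] * [E var]] :: [List [E n]]]]

List
E :: List
E * E :: List
n * E :: List
n * n :: List
n * n :: E :: List
n * n :: E * E :: List
n * n :: var * E :: List
n * n :: var * var :: List
n * n :: var * var :: E
n * n :: var * var :: n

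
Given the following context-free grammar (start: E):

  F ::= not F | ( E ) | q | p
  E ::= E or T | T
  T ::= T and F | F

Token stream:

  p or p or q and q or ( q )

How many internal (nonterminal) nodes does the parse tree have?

[E [E [E [E [T [F p]]] or [T [F p]]] or [T [T [F q]] and [F q]]] or [T [F ( [E [T [F q]]] )]]]

17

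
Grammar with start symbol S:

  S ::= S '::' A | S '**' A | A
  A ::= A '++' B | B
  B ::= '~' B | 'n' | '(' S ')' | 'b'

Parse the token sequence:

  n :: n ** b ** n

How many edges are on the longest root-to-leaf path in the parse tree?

[S [S [S [S [A [B n]]] :: [A [B n]]] ** [A [B b]]] ** [A [B n]]]

6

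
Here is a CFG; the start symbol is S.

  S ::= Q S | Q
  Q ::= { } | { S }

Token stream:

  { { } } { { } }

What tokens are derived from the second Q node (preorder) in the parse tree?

[S [Q { [S [Q { }]] }] [S [Q { [S [Q { }]] }]]]

{ }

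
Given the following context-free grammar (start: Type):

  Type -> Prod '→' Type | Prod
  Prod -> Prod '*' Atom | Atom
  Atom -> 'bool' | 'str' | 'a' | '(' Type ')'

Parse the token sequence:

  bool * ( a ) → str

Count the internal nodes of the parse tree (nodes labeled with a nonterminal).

[Type [Prod [Prod [Atom bool]] * [Atom ( [Type [Prod [Atom a]]] )]] → [Type [Prod [Atom str]]]]

11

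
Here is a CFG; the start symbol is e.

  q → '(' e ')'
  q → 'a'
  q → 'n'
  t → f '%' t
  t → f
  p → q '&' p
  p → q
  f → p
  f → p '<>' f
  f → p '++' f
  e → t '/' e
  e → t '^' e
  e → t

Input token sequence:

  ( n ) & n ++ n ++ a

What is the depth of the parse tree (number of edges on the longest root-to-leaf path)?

10

[e [t [f [p [q ( [e [t [f [p [q n]]]]] )] & [p [q n]]] ++ [f [p [q n]] ++ [f [p [q a]]]]]]]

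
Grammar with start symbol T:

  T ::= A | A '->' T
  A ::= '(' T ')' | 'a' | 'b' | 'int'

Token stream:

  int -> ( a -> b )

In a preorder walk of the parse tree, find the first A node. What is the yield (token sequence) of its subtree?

[T [A int] -> [T [A ( [T [A a] -> [T [A b]]] )]]]

int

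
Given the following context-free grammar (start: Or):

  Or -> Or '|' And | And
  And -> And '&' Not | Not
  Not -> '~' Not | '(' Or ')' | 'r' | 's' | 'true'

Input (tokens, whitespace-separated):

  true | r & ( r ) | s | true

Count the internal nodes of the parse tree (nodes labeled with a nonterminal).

[Or [Or [Or [Or [And [Not true]]] | [And [And [Not r]] & [Not ( [Or [And [Not r]]] )]]] | [And [Not s]]] | [And [Not true]]]

17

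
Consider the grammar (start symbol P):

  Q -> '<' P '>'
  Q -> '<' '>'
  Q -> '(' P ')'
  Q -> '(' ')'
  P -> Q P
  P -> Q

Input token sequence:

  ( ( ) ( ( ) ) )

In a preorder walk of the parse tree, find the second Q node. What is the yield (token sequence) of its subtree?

[P [Q ( [P [Q ( )] [P [Q ( [P [Q ( )]] )]]] )]]

( )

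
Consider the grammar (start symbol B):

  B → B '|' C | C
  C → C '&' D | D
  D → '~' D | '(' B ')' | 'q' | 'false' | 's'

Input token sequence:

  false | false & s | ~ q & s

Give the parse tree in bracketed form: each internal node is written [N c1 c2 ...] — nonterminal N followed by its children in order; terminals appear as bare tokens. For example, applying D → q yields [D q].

[B [B [B [C [D false]]] | [C [C [D false]] & [D s]]] | [C [C [D ~ [D q]]] & [D s]]]

B
B | C
B | C | C
C | C | C
D | C | C
false | C | C
false | C & D | C
false | D & D | C
false | false & D | C
false | false & s | C
false | false & s | C & D
false | false & s | D & D
false | false & s | ~ D & D
false | false & s | ~ q & D
false | false & s | ~ q & s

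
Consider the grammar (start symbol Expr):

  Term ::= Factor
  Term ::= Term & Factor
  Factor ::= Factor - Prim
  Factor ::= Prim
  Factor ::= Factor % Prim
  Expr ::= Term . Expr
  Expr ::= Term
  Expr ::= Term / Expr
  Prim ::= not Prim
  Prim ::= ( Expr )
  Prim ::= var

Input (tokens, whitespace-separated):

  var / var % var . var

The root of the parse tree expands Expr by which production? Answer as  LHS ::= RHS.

Expr ::= Term / Expr

[Expr [Term [Factor [Prim var]]] / [Expr [Term [Factor [Factor [Prim var]] % [Prim var]]] . [Expr [Term [Factor [Prim var]]]]]]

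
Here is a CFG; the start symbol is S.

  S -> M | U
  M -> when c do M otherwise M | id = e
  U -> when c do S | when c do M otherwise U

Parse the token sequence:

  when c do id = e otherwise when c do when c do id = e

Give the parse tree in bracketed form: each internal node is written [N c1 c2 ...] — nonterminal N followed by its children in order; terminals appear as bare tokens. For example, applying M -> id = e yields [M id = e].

S
U
when c do M otherwise U
when c do id = e otherwise U
when c do id = e otherwise when c do S
when c do id = e otherwise when c do U
when c do id = e otherwise when c do when c do S
when c do id = e otherwise when c do when c do M
when c do id = e otherwise when c do when c do id = e

[S [U when c do [M id = e] otherwise [U when c do [S [U when c do [S [M id = e]]]]]]]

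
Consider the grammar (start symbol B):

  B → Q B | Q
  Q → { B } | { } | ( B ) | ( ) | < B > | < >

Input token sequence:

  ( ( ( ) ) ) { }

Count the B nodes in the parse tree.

[B [Q ( [B [Q ( [B [Q ( )]] )]] )] [B [Q { }]]]

4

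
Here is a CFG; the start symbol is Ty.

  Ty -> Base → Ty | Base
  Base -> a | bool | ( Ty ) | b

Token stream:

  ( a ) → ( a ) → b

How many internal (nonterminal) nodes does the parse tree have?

[Ty [Base ( [Ty [Base a]] )] → [Ty [Base ( [Ty [Base a]] )] → [Ty [Base b]]]]

10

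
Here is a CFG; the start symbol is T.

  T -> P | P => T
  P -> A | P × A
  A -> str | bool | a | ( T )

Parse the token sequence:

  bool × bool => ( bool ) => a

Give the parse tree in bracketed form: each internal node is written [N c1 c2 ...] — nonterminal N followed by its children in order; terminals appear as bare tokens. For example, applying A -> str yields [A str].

[T [P [P [A bool]] × [A bool]] => [T [P [A ( [T [P [A bool]]] )]] => [T [P [A a]]]]]

T
P => T
P × A => T
A × A => T
bool × A => T
bool × bool => T
bool × bool => P => T
bool × bool => A => T
bool × bool => ( T ) => T
bool × bool => ( P ) => T
bool × bool => ( A ) => T
bool × bool => ( bool ) => T
bool × bool => ( bool ) => P
bool × bool => ( bool ) => A
bool × bool => ( bool ) => a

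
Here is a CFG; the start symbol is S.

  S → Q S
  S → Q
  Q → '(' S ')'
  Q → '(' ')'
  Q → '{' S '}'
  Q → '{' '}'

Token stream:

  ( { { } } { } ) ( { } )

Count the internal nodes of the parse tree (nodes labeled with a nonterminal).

12

[S [Q ( [S [Q { [S [Q { }]] }] [S [Q { }]]] )] [S [Q ( [S [Q { }]] )]]]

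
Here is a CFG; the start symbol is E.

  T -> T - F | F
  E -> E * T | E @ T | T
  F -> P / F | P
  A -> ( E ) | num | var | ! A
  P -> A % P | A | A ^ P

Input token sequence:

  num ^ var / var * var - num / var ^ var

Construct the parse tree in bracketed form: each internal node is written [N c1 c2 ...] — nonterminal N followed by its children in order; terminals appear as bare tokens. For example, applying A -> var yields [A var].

[E [E [T [F [P [A num] ^ [P [A var]]] / [F [P [A var]]]]]] * [T [T [F [P [A var]]]] - [F [P [A num]] / [F [P [A var] ^ [P [A var]]]]]]]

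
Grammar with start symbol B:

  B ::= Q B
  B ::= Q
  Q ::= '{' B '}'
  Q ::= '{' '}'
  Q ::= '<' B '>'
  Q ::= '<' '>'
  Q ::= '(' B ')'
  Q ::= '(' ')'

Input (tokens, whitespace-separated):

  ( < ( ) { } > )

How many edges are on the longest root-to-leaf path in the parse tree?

[B [Q ( [B [Q < [B [Q ( )] [B [Q { }]]] >]] )]]

7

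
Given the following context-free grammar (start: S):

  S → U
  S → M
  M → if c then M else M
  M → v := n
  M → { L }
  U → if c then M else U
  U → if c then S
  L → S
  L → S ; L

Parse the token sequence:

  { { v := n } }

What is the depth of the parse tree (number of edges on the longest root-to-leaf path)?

[S [M { [L [S [M { [L [S [M v := n]]] }]]] }]]

8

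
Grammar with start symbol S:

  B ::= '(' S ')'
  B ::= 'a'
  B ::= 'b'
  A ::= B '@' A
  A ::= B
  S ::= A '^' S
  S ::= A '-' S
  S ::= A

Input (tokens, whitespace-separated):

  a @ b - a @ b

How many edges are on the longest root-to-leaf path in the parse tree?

5

[S [A [B a] @ [A [B b]]] - [S [A [B a] @ [A [B b]]]]]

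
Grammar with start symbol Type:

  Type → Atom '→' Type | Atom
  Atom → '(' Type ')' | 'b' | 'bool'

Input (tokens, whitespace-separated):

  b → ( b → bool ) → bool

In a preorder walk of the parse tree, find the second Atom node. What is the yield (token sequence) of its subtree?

[Type [Atom b] → [Type [Atom ( [Type [Atom b] → [Type [Atom bool]]] )] → [Type [Atom bool]]]]

( b → bool )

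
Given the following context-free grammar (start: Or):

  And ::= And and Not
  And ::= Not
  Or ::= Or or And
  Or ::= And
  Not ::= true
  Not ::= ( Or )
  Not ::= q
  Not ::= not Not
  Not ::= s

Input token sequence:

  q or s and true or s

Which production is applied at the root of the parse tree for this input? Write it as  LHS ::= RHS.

Or ::= Or or And

[Or [Or [Or [And [Not q]]] or [And [And [Not s]] and [Not true]]] or [And [Not s]]]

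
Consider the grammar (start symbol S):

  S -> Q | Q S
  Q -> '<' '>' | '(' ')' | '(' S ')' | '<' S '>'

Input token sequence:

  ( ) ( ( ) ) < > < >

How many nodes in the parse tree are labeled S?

[S [Q ( )] [S [Q ( [S [Q ( )]] )] [S [Q < >] [S [Q < >]]]]]

5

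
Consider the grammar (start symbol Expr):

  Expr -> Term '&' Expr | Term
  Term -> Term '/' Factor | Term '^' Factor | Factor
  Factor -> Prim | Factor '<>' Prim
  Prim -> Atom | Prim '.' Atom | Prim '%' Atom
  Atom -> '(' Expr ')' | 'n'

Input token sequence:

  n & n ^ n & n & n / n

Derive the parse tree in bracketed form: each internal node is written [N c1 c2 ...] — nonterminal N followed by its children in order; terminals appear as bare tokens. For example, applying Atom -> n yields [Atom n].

[Expr [Term [Factor [Prim [Atom n]]]] & [Expr [Term [Term [Factor [Prim [Atom n]]]] ^ [Factor [Prim [Atom n]]]] & [Expr [Term [Factor [Prim [Atom n]]]] & [Expr [Term [Term [Factor [Prim [Atom n]]]] / [Factor [Prim [Atom n]]]]]]]]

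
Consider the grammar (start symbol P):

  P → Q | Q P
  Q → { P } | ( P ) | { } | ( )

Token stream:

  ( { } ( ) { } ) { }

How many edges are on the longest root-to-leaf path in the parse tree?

6

[P [Q ( [P [Q { }] [P [Q ( )] [P [Q { }]]]] )] [P [Q { }]]]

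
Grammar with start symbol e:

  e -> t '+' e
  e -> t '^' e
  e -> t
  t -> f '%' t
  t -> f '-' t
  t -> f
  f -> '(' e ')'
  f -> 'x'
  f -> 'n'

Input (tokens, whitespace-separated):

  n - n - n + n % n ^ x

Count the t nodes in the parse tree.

6

[e [t [f n] - [t [f n] - [t [f n]]]] + [e [t [f n] % [t [f n]]] ^ [e [t [f x]]]]]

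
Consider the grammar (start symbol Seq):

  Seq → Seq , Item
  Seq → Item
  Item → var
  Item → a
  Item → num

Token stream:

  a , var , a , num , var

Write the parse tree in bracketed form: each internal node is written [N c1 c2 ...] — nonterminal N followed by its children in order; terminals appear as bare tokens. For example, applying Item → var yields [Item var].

Seq
Seq , Item
Seq , Item , Item
Seq , Item , Item , Item
Seq , Item , Item , Item , Item
Item , Item , Item , Item , Item
a , Item , Item , Item , Item
a , var , Item , Item , Item
a , var , a , Item , Item
a , var , a , num , Item
a , var , a , num , var

[Seq [Seq [Seq [Seq [Seq [Item a]] , [Item var]] , [Item a]] , [Item num]] , [Item var]]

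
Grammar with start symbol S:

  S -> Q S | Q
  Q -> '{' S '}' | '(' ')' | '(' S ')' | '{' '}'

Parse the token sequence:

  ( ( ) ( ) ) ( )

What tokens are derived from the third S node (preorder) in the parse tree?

[S [Q ( [S [Q ( )] [S [Q ( )]]] )] [S [Q ( )]]]

( )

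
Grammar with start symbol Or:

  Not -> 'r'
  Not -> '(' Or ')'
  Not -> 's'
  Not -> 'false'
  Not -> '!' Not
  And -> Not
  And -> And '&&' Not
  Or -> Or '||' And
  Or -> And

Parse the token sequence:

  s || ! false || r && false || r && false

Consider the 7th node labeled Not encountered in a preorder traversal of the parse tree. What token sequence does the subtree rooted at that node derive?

[Or [Or [Or [Or [And [Not s]]] || [And [Not ! [Not false]]]] || [And [And [Not r]] && [Not false]]] || [And [And [Not r]] && [Not false]]]

false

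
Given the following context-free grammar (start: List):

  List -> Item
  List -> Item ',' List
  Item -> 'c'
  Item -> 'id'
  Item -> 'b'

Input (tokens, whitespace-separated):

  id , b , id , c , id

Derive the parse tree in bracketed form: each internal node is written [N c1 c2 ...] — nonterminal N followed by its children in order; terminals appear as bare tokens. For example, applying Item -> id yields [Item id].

[List [Item id] , [List [Item b] , [List [Item id] , [List [Item c] , [List [Item id]]]]]]

List
Item , List
id , List
id , Item , List
id , b , List
id , b , Item , List
id , b , id , List
id , b , id , Item , List
id , b , id , c , List
id , b , id , c , Item
id , b , id , c , id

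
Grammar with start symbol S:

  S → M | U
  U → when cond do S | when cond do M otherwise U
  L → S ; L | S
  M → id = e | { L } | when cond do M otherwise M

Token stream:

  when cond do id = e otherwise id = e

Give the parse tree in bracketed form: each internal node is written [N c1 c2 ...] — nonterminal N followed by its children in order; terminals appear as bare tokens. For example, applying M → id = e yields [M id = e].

[S [M when cond do [M id = e] otherwise [M id = e]]]

S
M
when cond do M otherwise M
when cond do id = e otherwise M
when cond do id = e otherwise id = e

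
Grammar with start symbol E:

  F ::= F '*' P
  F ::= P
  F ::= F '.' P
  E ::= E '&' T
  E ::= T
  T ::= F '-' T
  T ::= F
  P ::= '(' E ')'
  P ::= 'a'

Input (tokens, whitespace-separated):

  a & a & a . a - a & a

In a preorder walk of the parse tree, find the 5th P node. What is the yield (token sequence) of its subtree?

a

[E [E [E [E [T [F [P a]]]] & [T [F [P a]]]] & [T [F [F [P a]] . [P a]] - [T [F [P a]]]]] & [T [F [P a]]]]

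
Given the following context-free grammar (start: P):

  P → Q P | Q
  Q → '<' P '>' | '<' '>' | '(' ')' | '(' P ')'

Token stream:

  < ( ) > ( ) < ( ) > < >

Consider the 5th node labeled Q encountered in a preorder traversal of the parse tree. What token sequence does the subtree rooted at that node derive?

( )

[P [Q < [P [Q ( )]] >] [P [Q ( )] [P [Q < [P [Q ( )]] >] [P [Q < >]]]]]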